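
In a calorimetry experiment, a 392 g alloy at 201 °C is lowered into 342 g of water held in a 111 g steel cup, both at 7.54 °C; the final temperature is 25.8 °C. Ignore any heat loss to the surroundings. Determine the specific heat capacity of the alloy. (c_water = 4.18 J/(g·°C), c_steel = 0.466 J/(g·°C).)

c ≈ 0.394 J/(g·°C)

Energy conservation, ΣQ = 0:
392·c·(25.8 − 201) + 342·4.18·(25.8 − 7.54) + 111·0.466·(25.8 − 7.54) = 0
-68678 c = -27048
c = -27048/-68678 ≈ 0.3938 J/(g·°C)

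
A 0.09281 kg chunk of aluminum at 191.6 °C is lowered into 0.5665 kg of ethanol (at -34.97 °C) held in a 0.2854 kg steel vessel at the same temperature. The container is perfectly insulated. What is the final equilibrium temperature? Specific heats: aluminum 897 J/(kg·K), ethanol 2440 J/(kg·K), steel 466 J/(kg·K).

T_f ≈ -23.2 °C

T_f is the heat-capacity-weighted average of the initial temperatures:
T_f = (83.25×191.6 + 1382.3×(-34.97) + 133×(-34.97)) / (83.25 + 1382.3 + 133)
    = -37038 / 1598.5 ≈ -23.17 °C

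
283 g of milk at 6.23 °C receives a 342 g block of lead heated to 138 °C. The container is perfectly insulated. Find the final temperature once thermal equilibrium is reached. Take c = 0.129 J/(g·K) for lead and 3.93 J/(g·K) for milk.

Conservation of energy gives ΣQ = 0:
342·0.129·(T − 138) + 283·3.93·(T − 6.23) = 0
1156.3 T = 13017
T ≈ 11.26 °C

T_f ≈ 11.3 °C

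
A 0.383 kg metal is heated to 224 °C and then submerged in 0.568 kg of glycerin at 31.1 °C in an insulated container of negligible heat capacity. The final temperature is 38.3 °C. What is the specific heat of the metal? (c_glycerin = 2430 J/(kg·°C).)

Net heat exchanged in the isolated system is zero:
0.383·c·(38.3 − 224) + 0.568·2430·(38.3 − 31.1) = 0
-71.12 c = -9937.7
c = -9937.7/-71.12 ≈ 139.7 J/(kg·°C)

c ≈ 140 J/(kg·°C)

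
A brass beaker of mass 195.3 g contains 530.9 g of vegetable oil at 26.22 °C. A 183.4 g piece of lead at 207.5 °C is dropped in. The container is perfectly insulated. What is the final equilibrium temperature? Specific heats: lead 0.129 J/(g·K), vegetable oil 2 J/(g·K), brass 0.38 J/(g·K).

T_f ≈ 29.9 °C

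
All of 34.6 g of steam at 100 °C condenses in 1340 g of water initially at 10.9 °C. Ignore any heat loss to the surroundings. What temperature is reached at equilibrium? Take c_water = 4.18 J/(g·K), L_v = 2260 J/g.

T_f ≈ 26.8 °C

Taking heat into each body as positive, Σ m c ΔT = 0:
latent heat released on condensation: 34.6·2260 = 78196; condensed water 100 °C→T: 144.63(T − 100); water warms: 1340·4.18·(T − 10.9) = 5601.2(T − 10.9)
5745.8 T = 78196 + 14463 + 61053 = 153712
T ≈ 26.75 °C — below 100 °C, confirming all the steam condensed.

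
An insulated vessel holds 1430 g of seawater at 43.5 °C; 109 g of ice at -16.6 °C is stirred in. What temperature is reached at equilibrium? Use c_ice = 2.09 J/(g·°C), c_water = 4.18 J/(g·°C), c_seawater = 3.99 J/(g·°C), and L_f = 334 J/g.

Conservation of energy gives ΣQ = 0:
ice -16.6→0 °C: 109·2.09·16.6 = 3781.6
  melt ice: 109·334 = 36406
  meltwater 0→T: 109·4.18·T = 455.62 T
  seawater: 5705.7(T − 43.5)
6161.3 T = 248198 − 40188 = 208010
T ≈ 33.76 °C — above 0 °C, consistent with complete melting.

T_f ≈ 33.8 °C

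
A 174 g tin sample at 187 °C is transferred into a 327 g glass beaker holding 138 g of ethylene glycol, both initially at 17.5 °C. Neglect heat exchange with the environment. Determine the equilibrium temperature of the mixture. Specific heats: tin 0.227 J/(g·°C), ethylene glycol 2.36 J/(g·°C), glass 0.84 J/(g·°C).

T_f ≈ 28.0 °C

Setting the total heat transfer to zero:
174·0.227·(T − 187) + 138·2.36·(T − 17.5) + 327·0.84·(T − 17.5) = 0
39.5(T − 187) + 325.68(T − 17.5) + 274.68(T − 17.5) = 0
639.86 T = 17892
T = 17892 / 639.86 = 28 °C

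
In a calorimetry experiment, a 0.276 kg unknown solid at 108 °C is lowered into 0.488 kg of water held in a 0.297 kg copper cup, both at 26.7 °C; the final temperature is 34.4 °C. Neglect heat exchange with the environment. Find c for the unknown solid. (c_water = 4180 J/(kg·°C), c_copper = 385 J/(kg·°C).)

c ≈ 817 J/(kg·°C)

Conservation of energy gives ΣQ = 0:
0.276×c×(34.4 − 108) + 0.488×4180×(34.4 − 26.7) + 0.297×385×(34.4 − 26.7) = 0
-20.31 c = -16587
c = -16587/-20.31 ≈ 816.6 J/(kg·°C)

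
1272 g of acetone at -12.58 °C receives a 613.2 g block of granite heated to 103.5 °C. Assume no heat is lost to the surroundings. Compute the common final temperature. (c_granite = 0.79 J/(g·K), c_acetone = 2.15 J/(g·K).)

T_f ≈ 4.9 °C

Net heat exchanged in the isolated system is zero:
613.2·0.79·(T − 103.5) + 1272·2.15·(T − (-12.58)) = 0
484.43(T − 103.5) + 2734.8(T − (-12.58)) = 0
3219.2 T = 15735
T = 15735 / 3219.2 = 4.89 °C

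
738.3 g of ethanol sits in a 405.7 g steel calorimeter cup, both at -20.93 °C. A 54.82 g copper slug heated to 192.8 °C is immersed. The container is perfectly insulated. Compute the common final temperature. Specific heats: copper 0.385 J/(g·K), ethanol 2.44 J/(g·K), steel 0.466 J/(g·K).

T_f ≈ -18.7 °C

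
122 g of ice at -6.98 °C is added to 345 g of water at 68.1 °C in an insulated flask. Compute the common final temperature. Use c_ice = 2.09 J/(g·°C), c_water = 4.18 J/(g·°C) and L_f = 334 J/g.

T_f ≈ 28.5 °C

Net heat exchanged in the isolated system is zero:
warm ice to 0 °C: 122·2.09·(0 − (-6.98)) = 1779.8; melt ice: 122·334 = 40748; warm the meltwater: 509.96 T; water: 1442.1(T − 68.1)
1952.1 T = 98207 − 42528 = 55679
T ≈ 28.52 °C — above 0 °C, consistent with complete melting.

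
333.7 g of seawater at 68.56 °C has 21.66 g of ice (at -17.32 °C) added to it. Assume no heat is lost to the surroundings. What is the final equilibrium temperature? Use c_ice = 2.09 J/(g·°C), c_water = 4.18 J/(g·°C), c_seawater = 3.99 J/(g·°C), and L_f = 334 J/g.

T_f ≈ 58.6 °C

Setting the total heat transfer to zero:
warm ice to 0 °C: 21.66×2.09×(0 − (-17.32)) = 784.07
  latent heat to melt: 21.66×334 = 7234.4
  meltwater 0→T: 21.66×4.18×T = 90.54 T
  seawater: 1331.5(T − 68.56)
1422 T = 91285 − 8018.5 = 83267
T ≈ 58.56 °C. Since T > 0 °C, the all-ice-melts assumption holds.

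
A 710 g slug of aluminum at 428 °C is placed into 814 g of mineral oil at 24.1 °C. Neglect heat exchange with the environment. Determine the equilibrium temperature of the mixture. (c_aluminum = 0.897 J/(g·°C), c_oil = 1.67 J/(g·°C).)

Taking heat into each body as positive, Σ m c ΔT = 0:
710·0.897·(T − 428) + 814·1.67·(T − 24.1) = 0
636.87(T − 428) + 1359.4(T − 24.1) = 0
1996.2 T = 305341
T ≈ 152.96 °C

T_f ≈ 153.0 °C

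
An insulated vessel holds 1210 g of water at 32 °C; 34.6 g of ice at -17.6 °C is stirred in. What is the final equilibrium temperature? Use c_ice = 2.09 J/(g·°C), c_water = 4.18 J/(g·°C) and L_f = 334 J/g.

Net heat exchanged in the isolated system is zero:
ice -17.6→0 °C: 34.6·2.09·17.6 = 1272.7
  latent heat to melt: 34.6·334 = 11556
  warm the meltwater: 144.63 T
  water: 5057.8(T − 32)
5202.4 T = 161850 − 12829 = 149020
T ≈ 28.64 °C (positive, so assuming full melt was valid).

T_f ≈ 28.6 °C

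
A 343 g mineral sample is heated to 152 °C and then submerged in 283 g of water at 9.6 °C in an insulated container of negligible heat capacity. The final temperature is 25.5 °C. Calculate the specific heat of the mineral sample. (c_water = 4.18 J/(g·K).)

c ≈ 0.433 J/(g·K)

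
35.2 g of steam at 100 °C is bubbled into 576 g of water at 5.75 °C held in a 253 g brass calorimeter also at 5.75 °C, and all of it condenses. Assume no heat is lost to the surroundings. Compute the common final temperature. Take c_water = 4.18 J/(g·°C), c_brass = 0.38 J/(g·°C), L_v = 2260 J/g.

Net heat exchanged in the isolated system is zero:
condense steam: −35.2·2260 = −79552
  condensed water 100 °C→T: 147.14(T − 100)
  original water: 2407.7(T − 5.75)
  cup: 96.14(T − 5.75)
2651 T = 79552 + 14714 + 14397 = 108663
T ≈ 40.99 °C (< 100 °C, so full condensation is consistent).

T_f ≈ 41.0 °C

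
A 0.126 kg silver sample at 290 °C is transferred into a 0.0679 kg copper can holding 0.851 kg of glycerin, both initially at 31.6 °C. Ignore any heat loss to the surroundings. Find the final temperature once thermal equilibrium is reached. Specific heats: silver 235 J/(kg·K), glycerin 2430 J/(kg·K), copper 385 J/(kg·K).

Heat gained plus heat lost sum to zero:
0.126·235·(T − 290) + 0.851·2430·(T − 31.6) + 0.0679·385·(T − 31.6) = 0
2123.7 T = 74760
T = 74760 / 2123.7 = 35.2 °C

T_f ≈ 35.2 °C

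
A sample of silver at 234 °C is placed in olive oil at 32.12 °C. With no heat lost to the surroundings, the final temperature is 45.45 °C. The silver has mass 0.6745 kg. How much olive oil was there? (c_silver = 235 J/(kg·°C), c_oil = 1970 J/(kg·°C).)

m ≈ 1.14 kg

|Q_silver| = |Q_oil|:
0.6745×235×(234 − 45.45) = m×1970×(45.45 − 32.12)
26260 m = 29887  ⇒  m ≈ 1.138 kg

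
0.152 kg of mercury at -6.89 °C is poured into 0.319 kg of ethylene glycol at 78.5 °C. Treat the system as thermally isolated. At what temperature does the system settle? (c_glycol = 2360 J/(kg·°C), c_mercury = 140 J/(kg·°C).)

With ΣQ=0 the equilibrium temperature is the m·c-weighted mean:
T_f = (752.84·78.5 + 21.28·(-6.89)) / (752.84 + 21.28)
    = 58951 / 774.12 ≈ 76.15 °C

T_f ≈ 76.2 °C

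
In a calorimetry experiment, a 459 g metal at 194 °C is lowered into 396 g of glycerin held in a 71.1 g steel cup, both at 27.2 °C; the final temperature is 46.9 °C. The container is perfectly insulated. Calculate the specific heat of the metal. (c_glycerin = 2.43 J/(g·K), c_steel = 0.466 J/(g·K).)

Conservation of energy gives ΣQ = 0:
459·c·(46.9 − 194) + 396·2.43·(46.9 − 27.2) + 71.1·0.466·(46.9 − 27.2) = 0
-67519 c = -19610
c = -19610/-67519 ≈ 0.2904 J/(g·K)

c ≈ 0.29 J/(g·K)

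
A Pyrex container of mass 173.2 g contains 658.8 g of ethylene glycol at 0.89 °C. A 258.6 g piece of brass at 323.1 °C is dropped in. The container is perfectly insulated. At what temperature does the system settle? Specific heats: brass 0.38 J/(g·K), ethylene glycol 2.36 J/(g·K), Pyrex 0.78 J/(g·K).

Taking heat into each body as positive, Σ m c ΔT = 0:
258.6·0.38·(T − 323.1) + 658.8·2.36·(T − 0.89) + 173.2·0.78·(T − 0.89) = 0
(98.27 + 1554.8 + 135.1) T = 98.27·323.1 + 1554.8·0.89 + 135.1·0.89
T ≈ 18.60 °C

T_f ≈ 18.6 °C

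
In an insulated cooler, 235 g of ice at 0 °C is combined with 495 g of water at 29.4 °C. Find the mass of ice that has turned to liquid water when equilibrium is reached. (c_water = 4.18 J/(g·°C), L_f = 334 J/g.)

Heat available from the water dropping to 0 °C: 495·4.18·29.4 = 60832 J.
Melting all 235 g of ice would need 235·334 = 78490 J.
That's not enough to melt it all — equilibrium is at 0 °C with ice remaining.
m_melted·334 = 60832  ⇒  m_melted ≈ 182.1 g.

m_melted ≈ 182 g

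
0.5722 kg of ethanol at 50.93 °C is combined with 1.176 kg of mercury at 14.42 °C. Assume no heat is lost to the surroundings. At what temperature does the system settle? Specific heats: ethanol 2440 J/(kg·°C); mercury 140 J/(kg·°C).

Net heat exchanged in the isolated system is zero:
0.5722*2440*(T − 50.93) + 1.176*140*(T − 14.42) = 0
1396.2(T − 50.93) + 164.64(T − 14.42) = 0
1560.8 T = 73481
T ≈ 47.08 °C

T_f ≈ 47.1 °C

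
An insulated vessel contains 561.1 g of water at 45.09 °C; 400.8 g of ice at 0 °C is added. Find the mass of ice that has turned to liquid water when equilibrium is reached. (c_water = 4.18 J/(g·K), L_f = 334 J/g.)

Heat available from the water dropping to 0 °C: 561.1·4.18·45.09 = 105754 J.
Fully melting the ice requires m_ice L_f = 400.8·334 = 133867 J.
105754 J < 133867 J, so only part of the ice melts and the system sits at 0 °C.
Mass melted = 105754/334 ≈ 316.6 g.

m_melted ≈ 317 g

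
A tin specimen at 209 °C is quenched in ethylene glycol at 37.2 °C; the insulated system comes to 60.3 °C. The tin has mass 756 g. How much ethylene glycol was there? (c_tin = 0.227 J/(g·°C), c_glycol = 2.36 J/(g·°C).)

|Q_tin| = |Q_glycol|:
756×0.227×(209 − 60.3) = m×2.36×(60.3 − 37.2)
54.52 m = 25519  ⇒  m ≈ 468.1 g

m ≈ 468 g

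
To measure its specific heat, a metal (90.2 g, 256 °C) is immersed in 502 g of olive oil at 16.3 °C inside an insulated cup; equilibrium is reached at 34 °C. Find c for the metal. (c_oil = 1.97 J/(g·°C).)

Taking heat into each body as positive, Σ m c ΔT = 0:
90.2×c×(34 − 256) + 502×1.97×(34 − 16.3) = 0
-20024 c = -17504
c = -17504/-20024 ≈ 0.8741 J/(g·°C)

c ≈ 0.874 J/(g·°C)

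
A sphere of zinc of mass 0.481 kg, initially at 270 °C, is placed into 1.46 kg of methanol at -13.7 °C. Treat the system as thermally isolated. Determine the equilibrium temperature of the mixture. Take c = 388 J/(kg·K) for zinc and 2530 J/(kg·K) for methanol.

T_f ≈ -0.1 °C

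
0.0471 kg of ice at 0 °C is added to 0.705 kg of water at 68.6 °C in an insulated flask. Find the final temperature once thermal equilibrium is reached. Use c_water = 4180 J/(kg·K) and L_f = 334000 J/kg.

T_f ≈ 59.3 °C

Setting the total heat transfer to zero:
latent heat to melt: 0.0471·334000 = 15731
  warm the meltwater: 196.88 T
  water: 2946.9(T − 68.6)
3143.8 T = 202157 − 15731 = 186426
T ≈ 59.30 °C (positive, so assuming full melt was valid).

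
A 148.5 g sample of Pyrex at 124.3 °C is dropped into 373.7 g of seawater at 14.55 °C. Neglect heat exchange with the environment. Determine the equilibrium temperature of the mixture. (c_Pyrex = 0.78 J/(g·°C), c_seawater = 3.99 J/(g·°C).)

T_f ≈ 22.5 °C

With ΣQ=0 the equilibrium temperature is the m·c-weighted mean:
T_f = (115.83×124.3 + 1491.1×14.55) / (115.83 + 1491.1)
    = 36093 / 1606.9 ≈ 22.46 °C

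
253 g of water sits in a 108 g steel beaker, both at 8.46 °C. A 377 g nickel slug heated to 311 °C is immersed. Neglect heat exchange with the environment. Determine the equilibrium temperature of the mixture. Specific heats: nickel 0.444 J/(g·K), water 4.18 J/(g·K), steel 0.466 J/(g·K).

T_f ≈ 48.2 °C

With ΣQ=0 the equilibrium temperature is the m·c-weighted mean:
T_f = (167.39×311 + 1057.5×8.46 + 50.33×8.46) / (167.39 + 1057.5 + 50.33)
    = 61430 / 1275.3 ≈ 48.17 °C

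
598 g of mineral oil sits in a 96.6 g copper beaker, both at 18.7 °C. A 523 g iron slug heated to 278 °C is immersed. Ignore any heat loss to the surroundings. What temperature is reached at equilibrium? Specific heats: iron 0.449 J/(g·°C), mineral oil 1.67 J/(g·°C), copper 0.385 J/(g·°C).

T_f ≈ 66.6 °C

Net heat exchanged in the isolated system is zero:
523×0.449×(T − 278) + 598×1.67×(T − 18.7) + 96.6×0.385×(T − 18.7) = 0
234.83(T − 278) + 998.66(T − 18.7) + 37.19(T − 18.7) = 0
1270.7 T = 84652
T = 84652/1270.7 ≈ 66.62 °C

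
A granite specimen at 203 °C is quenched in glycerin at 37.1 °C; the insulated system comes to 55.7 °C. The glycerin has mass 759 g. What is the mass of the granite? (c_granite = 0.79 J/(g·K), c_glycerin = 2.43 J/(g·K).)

|Q_granite| = |Q_glycerin|:
m×0.79×(203 − 55.7) = 759×2.43×(55.7 − 37.1)
116.37 m = 34305  ⇒  m ≈ 294.8 g

m ≈ 295 g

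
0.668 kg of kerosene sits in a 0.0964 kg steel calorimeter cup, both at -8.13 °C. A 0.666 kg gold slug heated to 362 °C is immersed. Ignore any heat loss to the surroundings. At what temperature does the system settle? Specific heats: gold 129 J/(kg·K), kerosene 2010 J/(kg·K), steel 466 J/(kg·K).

T_f ≈ 13.5 °C

T_f is the heat-capacity-weighted average of the initial temperatures:
T_f = (85.91·362 + 1342.7·(-8.13) + 44.92·(-8.13)) / (85.91 + 1342.7 + 44.92)
    = 19820 / 1473.5 ≈ 13.45 °C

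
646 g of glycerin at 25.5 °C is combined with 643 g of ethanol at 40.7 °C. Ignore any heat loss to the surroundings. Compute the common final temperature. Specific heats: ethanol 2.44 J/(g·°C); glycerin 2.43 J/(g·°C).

T_f = Σ m_i c_i T_i / Σ m_i c_i:
T_f = (1568.9*40.7 + 1569.8*25.5) / (1568.9 + 1569.8)
    = 103884 / 3138.7 ≈ 33.10 °C

T_f ≈ 33.1 °C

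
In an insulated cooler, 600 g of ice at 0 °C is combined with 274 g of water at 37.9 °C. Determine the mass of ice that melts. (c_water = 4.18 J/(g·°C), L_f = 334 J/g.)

Water can give up m c ΔT = 274×4.18×37.9 = 43408 J before reaching 0 °C.
Fully melting the ice requires m_ice L_f = 600×334 = 200400 J.
That's not enough to melt it all — equilibrium is at 0 °C with ice remaining.
m_melted×334 = 43408  ⇒  m_melted ≈ 130 g.

m_melted ≈ 130 g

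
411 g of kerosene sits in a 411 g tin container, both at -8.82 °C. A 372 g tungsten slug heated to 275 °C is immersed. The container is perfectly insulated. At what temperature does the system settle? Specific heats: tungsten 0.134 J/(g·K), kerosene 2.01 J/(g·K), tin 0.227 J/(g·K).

Setting the total heat transfer to zero:
372·0.134·(T − 275) + 411·2.01·(T − (-8.82)) + 411·0.227·(T − (-8.82)) = 0
(49.85 + 826.11 + 93.3) T = 49.85·275 + 826.11·(-8.82) + 93.3·(-8.82)
T = 5599 / 969.25 = 5.78 °C

T_f ≈ 5.8 °C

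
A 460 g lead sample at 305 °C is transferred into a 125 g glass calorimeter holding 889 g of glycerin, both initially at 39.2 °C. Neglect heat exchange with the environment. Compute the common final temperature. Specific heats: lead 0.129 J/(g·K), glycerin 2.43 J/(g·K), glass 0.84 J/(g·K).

T_f = Σ m_i c_i T_i / Σ m_i c_i:
T_f = (59.34*305 + 2160.3*39.2 + 105*39.2) / (59.34 + 2160.3 + 105)
    = 106897 / 2324.6 ≈ 45.99 °C

T_f ≈ 46.0 °C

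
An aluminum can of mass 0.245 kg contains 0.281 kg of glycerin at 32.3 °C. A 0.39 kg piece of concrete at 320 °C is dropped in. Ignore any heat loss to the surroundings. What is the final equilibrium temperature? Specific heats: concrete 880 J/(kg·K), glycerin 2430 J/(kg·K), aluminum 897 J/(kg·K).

T_f = Σ m_i c_i T_i / Σ m_i c_i:
T_f = (343.2×320 + 682.83×32.3 + 219.76×32.3) / (343.2 + 682.83 + 219.76)
    = 138978 / 1245.8 ≈ 111.56 °C

T_f ≈ 111.6 °C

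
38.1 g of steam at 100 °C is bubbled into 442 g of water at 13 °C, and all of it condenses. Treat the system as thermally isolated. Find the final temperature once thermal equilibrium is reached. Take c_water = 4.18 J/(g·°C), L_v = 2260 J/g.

Conservation of energy gives ΣQ = 0:
steam→water at 100 °C releases m L_v = 38.1×2260 = 86106; condensed water 100 °C→T: 159.26(T − 100); original water: 1847.6(T − 13)
2006.8 T = 86106 + 15926 + 24018 = 126050
T ≈ 62.81 °C — below 100 °C, confirming all the steam condensed.

T_f ≈ 62.8 °C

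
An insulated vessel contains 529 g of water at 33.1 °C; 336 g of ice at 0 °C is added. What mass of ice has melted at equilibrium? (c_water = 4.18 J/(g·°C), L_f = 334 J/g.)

m_melted ≈ 219 g

Cooling the water to 0 °C releases 529·4.18·33.1 = 73191 J.
Fully melting the ice requires m_ice L_f = 336·334 = 112224 J.
73191 J < 112224 J, so only part of the ice melts and the system sits at 0 °C.
Mass melted = 73191/334 ≈ 219.1 g.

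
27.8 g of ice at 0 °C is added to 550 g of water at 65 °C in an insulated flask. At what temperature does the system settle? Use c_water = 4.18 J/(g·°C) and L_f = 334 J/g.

T_f ≈ 58.0 °C

Energy balance with sensible and latent terms:
latent heat to melt: 27.8×334 = 9285.2; warm the meltwater: 116.2 T; water: 2299(T − 65)
2415.2 T = 149435 − 9285.2 = 140150
T ≈ 58.03 °C — above 0 °C, consistent with complete melting.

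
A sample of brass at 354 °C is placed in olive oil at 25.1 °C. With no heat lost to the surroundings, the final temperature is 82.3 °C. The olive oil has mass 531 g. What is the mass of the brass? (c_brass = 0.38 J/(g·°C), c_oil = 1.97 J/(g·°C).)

m ≈ 580 g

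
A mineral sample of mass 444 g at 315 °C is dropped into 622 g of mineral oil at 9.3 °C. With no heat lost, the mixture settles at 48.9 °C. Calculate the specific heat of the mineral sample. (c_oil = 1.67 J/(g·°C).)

c ≈ 0.348 J/(g·°C)

Heat lost by the mineral sample = heat gained by the oil:
444×c×(315 − 48.9) = 622×1.67×(48.9 − 9.3)
118148 c = 41134  ⇒  c ≈ 0.3482 J/(g·°C)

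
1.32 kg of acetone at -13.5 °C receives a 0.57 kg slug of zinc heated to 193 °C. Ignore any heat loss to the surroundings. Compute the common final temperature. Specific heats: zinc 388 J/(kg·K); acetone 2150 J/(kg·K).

T_f ≈ 1.4 °C

Net heat exchanged in the isolated system is zero:
0.57·388·(T − 193) + 1.32·2150·(T − (-13.5)) = 0
3059.2 T = 4370.9
T ≈ 1.43 °C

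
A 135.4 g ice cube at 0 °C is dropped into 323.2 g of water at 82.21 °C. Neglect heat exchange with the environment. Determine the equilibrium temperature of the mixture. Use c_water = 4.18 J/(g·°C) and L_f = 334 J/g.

Net heat exchanged in the isolated system is zero:
fusion: m_ice L_f = 135.4×334 = 45224; warm the meltwater: 565.97 T; water cools: 323.2×4.18×(T − 82.21) = 1351(T − 82.21)
1916.9 T = 111064 − 45224 = 65840
T ≈ 34.35 °C (positive, so assuming full melt was valid).

T_f ≈ 34.3 °C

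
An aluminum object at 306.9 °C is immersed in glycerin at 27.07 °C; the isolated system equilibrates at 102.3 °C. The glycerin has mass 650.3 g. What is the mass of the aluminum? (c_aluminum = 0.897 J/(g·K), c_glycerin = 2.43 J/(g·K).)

|Q_aluminum| = |Q_glycerin|:
m·0.897·(306.9 − 102.3) = 650.3·2.43·(102.3 − 27.07)
183.53 m = 118881  ⇒  m ≈ 647.8 g

m ≈ 648 g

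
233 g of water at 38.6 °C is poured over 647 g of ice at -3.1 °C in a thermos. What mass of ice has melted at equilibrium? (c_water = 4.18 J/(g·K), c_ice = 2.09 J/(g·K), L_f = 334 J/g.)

Water can give up m c ΔT = 233·4.18·38.6 = 37594 J before reaching 0 °C.
Of that, 647·2.09·3.1 = 4191.9 J goes to bring the ice to 0 °C, leaving 33402 J.
Fully melting the ice requires m_ice L_f = 647·334 = 216098 J.
That's not enough to melt it all — equilibrium is at 0 °C with ice remaining.
m_melted·334 = 33402  ⇒  m_melted ≈ 100 g.

m_melted ≈ 100 g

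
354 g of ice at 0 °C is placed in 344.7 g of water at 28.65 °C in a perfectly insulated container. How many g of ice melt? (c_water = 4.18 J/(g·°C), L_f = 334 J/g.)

Water can give up m c ΔT = 344.7×4.18×28.65 = 41280 J before reaching 0 °C.
Melting all 354 g of ice would need 354×334 = 118236 J.
That's not enough to melt it all — equilibrium is at 0 °C with ice remaining.
m_melt = 41280 / L_f = 123.6 g.

m_melted ≈ 124 g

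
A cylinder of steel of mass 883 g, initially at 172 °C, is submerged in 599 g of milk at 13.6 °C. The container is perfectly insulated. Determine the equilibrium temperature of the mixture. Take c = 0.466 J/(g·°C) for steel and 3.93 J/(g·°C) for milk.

Setting the total heat transfer to zero:
883×0.466×(T − 172) + 599×3.93×(T − 13.6) = 0
411.48(T − 172) + 2354.1(T − 13.6) = 0
(411.48 + 2354.1) T = 411.48×172 + 2354.1×13.6
T = 102790 / 2765.5 = 37.2 °C

T_f ≈ 37.2 °C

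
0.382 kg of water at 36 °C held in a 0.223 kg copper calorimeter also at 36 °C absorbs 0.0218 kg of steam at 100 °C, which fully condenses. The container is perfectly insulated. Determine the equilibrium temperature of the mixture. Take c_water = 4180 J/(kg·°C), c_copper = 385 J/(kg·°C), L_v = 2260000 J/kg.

T_f ≈ 67.1 °C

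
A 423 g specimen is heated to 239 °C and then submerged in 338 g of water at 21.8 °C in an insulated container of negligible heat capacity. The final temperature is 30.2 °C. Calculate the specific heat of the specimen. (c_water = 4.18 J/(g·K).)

c ≈ 0.134 J/(g·K)

Conservation of energy gives ΣQ = 0:
423·c·(30.2 − 239) + 338·4.18·(30.2 − 21.8) = 0
-88322 c = -11868
c = -11868/-88322 ≈ 0.1344 J/(g·K)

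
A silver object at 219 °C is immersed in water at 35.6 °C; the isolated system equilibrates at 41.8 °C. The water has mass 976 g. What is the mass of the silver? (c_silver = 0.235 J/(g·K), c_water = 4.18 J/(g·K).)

m ≈ 607 g

Energy conservation, ΣQ = 0:
m×0.235×(41.8 − 219) + 976×4.18×(41.8 − 35.6) = 0
-41.64 m = -25294
m = -25294/-41.64 ≈ 607.4 g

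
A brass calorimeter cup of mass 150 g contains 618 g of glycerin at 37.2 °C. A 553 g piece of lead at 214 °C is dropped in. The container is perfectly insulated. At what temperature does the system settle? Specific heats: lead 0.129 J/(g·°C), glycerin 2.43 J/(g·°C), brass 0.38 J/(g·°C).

T_f ≈ 44.9 °C

Net heat exchanged in the isolated system is zero:
553·0.129·(T − 214) + 618·2.43·(T − 37.2) + 150·0.38·(T − 37.2) = 0
1630.1 T = 73251
T ≈ 44.94 °C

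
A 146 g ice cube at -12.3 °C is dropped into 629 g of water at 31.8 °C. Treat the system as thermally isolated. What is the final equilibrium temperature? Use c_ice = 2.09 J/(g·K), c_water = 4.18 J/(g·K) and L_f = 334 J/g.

Energy balance with sensible and latent terms:
ice -12.3→0 °C: 146·2.09·12.3 = 3753.2
  latent heat to melt: 146·334 = 48764
  warm the meltwater: 610.28 T
  water: 2629.2(T − 31.8)
3239.5 T = 83609 − 52517 = 31092
T ≈ 9.60 °C. Since T > 0 °C, the all-ice-melts assumption holds.

T_f ≈ 9.6 °C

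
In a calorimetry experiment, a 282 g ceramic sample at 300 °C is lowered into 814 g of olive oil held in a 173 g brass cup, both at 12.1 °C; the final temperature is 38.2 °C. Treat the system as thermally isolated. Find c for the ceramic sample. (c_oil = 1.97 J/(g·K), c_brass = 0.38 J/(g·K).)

c ≈ 0.59 J/(g·K)

Net heat exchanged in the isolated system is zero:
282·c·(38.2 − 300) + 814·1.97·(38.2 − 12.1) + 173·0.38·(38.2 − 12.1) = 0
-73828 c = -43569
c = -43569/-73828 ≈ 0.5901 J/(g·K)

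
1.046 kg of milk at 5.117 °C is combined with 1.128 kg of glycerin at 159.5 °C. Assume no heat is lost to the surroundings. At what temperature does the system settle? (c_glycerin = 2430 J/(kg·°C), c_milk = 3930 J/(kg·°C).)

Energy conservation, ΣQ = 0:
1.128×2430×(T − 159.5) + 1.046×3930×(T − 5.117) = 0
(2741 + 4110.8) T = 2741×159.5 + 4110.8×5.117
T ≈ 66.88 °C

T_f ≈ 66.9 °C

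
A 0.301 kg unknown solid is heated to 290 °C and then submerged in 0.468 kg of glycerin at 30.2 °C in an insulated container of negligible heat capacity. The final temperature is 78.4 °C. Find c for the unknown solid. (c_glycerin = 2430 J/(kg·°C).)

c ≈ 861 J/(kg·°C)

Heat lost by the unknown solid = heat gained by the glycerin:
0.301×c×(290 − 78.4) = 0.468×2430×(78.4 − 30.2)
63.69 c = 54815  ⇒  c ≈ 860.6 J/(kg·°C)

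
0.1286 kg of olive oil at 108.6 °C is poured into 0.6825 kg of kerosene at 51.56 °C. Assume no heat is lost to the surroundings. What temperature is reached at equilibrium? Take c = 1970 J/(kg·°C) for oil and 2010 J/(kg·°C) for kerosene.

T_f ≈ 60.5 °C

Net heat exchanged in the isolated system is zero:
0.1286×1970×(T − 108.6) + 0.6825×2010×(T − 51.56) = 0
1625.2 T = 98244
T ≈ 60.45 °C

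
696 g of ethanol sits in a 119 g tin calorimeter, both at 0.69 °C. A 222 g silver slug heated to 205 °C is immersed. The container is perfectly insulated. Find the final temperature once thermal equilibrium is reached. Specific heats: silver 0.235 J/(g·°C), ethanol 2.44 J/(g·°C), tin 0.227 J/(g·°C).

T_f ≈ 6.7 °C

Energy conservation, ΣQ = 0:
222·0.235·(T − 205) + 696·2.44·(T − 0.69) + 119·0.227·(T − 0.69) = 0
1777.4 T = 11885
T = 11885/1777.4 ≈ 6.69 °C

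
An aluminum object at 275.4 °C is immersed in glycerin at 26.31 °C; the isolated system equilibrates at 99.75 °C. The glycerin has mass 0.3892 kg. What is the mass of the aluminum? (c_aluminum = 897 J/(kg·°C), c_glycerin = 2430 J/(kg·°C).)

Heat lost by the aluminum = heat gained by the glycerin:
m·897·(275.4 − 99.75) = 0.3892·2430·(99.75 − 26.31)
157558 m = 69456  ⇒  m ≈ 0.4408 kg

m ≈ 0.441 kg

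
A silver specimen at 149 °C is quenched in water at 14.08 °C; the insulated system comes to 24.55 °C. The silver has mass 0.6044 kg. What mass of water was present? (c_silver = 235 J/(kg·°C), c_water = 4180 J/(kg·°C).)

m ≈ 0.404 kg

Heat lost by the silver = heat gained by the water:
0.6044×235×(149 − 24.55) = m×4180×(24.55 − 14.08)
43765 m = 17676  ⇒  m ≈ 0.4039 kg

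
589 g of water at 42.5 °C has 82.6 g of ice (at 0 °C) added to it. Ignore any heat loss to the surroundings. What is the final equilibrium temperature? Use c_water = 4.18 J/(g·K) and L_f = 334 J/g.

Conservation of energy gives ΣQ = 0:
latent heat to melt: 82.6·334 = 27588; meltwater 0→T: 82.6·4.18·T = 345.27 T; water: 2462(T − 42.5)
2807.3 T = 104636 − 27588 = 77047
T ≈ 27.45 °C. Since T > 0 °C, the all-ice-melts assumption holds.

T_f ≈ 27.4 °C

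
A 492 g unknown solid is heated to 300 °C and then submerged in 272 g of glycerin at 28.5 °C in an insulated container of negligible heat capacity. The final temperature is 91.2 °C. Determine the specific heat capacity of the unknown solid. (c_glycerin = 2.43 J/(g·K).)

Net heat exchanged in the isolated system is zero:
492·c·(91.2 − 300) + 272·2.43·(91.2 − 28.5) = 0
-102730 c = -41442
c = -41442/-102730 ≈ 0.4034 J/(g·K)

c ≈ 0.403 J/(g·K)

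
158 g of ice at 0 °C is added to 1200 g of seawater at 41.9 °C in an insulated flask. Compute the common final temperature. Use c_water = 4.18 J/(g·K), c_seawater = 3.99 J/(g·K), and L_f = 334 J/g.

T_f ≈ 27.1 °C

Energy balance with sensible and latent terms:
melt ice: 158×334 = 52772
  meltwater 0→T: 158×4.18×T = 660.44 T
  seawater: 4788(T − 41.9)
5448.4 T = 200617 − 52772 = 147845
T ≈ 27.14 °C (positive, so assuming full melt was valid).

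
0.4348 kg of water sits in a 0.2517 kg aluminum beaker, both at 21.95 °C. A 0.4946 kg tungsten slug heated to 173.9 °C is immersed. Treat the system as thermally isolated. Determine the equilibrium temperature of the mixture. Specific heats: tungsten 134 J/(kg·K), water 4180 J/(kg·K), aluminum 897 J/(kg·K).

T_f ≈ 26.7 °C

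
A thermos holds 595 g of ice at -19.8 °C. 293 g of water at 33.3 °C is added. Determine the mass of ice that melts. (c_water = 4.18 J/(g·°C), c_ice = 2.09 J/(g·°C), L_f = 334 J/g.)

Water can give up m c ΔT = 293·4.18·33.3 = 40784 J before reaching 0 °C.
Of that, 595·2.09·19.8 = 24622 J goes to bring the ice to 0 °C, leaving 16162 J.
To melt every bit of ice: 595·334 = 198730 J.
That's not enough to melt it all — equilibrium is at 0 °C with ice remaining.
Mass melted = 16162/334 ≈ 48.39 g.

m_melted ≈ 48.4 g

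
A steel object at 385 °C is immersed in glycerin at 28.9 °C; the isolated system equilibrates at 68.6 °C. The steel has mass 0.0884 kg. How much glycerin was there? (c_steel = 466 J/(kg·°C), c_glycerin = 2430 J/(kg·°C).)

m ≈ 0.135 kg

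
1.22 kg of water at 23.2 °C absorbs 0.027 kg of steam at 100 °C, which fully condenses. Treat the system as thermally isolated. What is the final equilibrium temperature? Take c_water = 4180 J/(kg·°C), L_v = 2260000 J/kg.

T_f ≈ 36.6 °C

Setting the total heat transfer to zero:
condense steam: −0.027×2260000 = −61020
  condensed water 100 °C→T: 112.86(T − 100)
  water warms: 1.22×4180×(T − 23.2) = 5099.6(T − 23.2)
5212.5 T = 61020 + 11286 + 118311 = 190617
T ≈ 36.57 °C (< 100 °C, so full condensation is consistent).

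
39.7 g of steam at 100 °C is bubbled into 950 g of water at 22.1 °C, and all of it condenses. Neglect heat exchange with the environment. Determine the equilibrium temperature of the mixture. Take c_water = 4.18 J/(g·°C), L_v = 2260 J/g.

Sum of m c ΔT and latent-heat terms is zero:
steam→water at 100 °C releases m L_v = 39.7×2260 = 89722
  condensed water 100 °C→T: 165.95(T − 100)
  original water: 3971(T − 22.1)
4136.9 T = 89722 + 16595 + 87759 = 194076
T ≈ 46.91 °C (< 100 °C, so full condensation is consistent).

T_f ≈ 46.9 °C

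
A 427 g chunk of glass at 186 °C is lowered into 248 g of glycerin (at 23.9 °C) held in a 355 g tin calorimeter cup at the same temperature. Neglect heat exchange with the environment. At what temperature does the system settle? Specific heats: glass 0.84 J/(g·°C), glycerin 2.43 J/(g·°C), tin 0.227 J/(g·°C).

Let T be the final temperature. ΣQ_i = 0:
427×0.84×(T − 186) + 248×2.43×(T − 23.9) + 355×0.227×(T − 23.9) = 0
358.68(T − 186) + 602.64(T − 23.9) + 80.59(T − 23.9) = 0
(358.68 + 602.64 + 80.59) T = 358.68×186 + 602.64×23.9 + 80.59×23.9
T = 83044/1041.9 ≈ 79.70 °C

T_f ≈ 79.7 °C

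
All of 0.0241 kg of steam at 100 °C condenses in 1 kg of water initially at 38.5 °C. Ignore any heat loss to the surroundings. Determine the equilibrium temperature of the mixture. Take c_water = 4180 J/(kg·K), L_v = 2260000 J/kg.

T_f ≈ 52.7 °C

Heat gained plus heat lost sum to zero:
steam→water at 100 °C releases m L_v = 0.0241·2260000 = 54466
  condensed water 100 °C→T: 100.74(T − 100)
  water warms: 1·4180·(T − 38.5) = 4180(T − 38.5)
4280.7 T = 54466 + 10074 + 160930 = 225470
T ≈ 52.67 °C — below 100 °C, confirming all the steam condensed.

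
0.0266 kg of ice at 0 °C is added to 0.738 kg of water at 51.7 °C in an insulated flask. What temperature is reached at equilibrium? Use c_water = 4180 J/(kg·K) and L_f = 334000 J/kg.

Net heat exchanged in the isolated system is zero:
melt ice: 0.0266×334000 = 8884.4
  meltwater 0→T: 0.0266×4180×T = 111.19 T
  water cools: 0.738×4180×(T − 51.7) = 3084.8(T − 51.7)
3196 T = 159486 − 8884.4 = 150602
T ≈ 47.12 °C — above 0 °C, consistent with complete melting.

T_f ≈ 47.1 °C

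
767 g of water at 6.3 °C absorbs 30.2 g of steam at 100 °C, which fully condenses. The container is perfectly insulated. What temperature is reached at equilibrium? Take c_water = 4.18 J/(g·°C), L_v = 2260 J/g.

Let T be the final temperature. ΣQ_i = 0:
latent heat released on condensation: 30.2×2260 = 68252
  condensate cools 100→T: 30.2×4.18×(T − 100) = 126.24(T − 100)
  original water: 3206.1(T − 6.3)
3332.3 T = 68252 + 12624 + 20198 = 101074
T ≈ 30.33 °C — below 100 °C, confirming all the steam condensed.

T_f ≈ 30.3 °C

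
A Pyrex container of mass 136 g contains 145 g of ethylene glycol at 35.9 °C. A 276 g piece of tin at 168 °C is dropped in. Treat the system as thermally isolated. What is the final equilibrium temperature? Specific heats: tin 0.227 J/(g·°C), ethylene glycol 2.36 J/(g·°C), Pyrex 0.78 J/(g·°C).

T_f ≈ 52.1 °C

Net heat exchanged in the isolated system is zero:
276*0.227*(T − 168) + 145*2.36*(T − 35.9) + 136*0.78*(T − 35.9) = 0
(62.65 + 342.2 + 106.08) T = 62.65*168 + 342.2*35.9 + 106.08*35.9
T = 26619/510.93 ≈ 52.10 °C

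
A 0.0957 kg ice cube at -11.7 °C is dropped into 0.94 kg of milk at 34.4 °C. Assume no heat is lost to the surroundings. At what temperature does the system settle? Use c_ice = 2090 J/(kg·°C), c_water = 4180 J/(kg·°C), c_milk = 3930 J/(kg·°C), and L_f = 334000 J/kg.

Net heat exchanged in the isolated system is zero:
ice -11.7→0 °C: 0.0957·2090·11.7 = 2340.2; fusion: m_ice L_f = 0.0957·334000 = 31964; meltwater 0→T: 0.0957·4180·T = 400.03 T; milk: 3694.2(T − 34.4)
4094.2 T = 127080 − 34304 = 92777
T ≈ 22.66 °C — above 0 °C, consistent with complete melting.

T_f ≈ 22.7 °C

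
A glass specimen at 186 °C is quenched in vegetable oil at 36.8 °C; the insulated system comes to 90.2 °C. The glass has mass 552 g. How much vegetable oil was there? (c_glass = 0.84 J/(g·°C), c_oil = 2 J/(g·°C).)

m ≈ 416 g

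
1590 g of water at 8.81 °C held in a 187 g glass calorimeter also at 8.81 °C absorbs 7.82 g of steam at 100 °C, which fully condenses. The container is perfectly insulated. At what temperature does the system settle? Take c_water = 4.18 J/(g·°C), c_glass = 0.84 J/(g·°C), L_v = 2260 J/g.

Sum of m c ΔT and latent-heat terms is zero:
condense steam: −7.82·2260 = −17673
  condensate cools 100→T: 7.82·4.18·(T − 100) = 32.69(T − 100)
  water warms: 1590·4.18·(T − 8.81) = 6646.2(T − 8.81)
  glass cup: 187·0.84·(T − 8.81) = 157.08(T − 8.81)
6836 T = 17673 + 3268.8 + 59937 = 80879
T ≈ 11.83 °C — below 100 °C, confirming all the steam condensed.

T_f ≈ 11.8 °C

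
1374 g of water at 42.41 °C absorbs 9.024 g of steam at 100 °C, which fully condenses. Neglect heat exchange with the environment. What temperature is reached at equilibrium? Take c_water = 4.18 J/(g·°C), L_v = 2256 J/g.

T_f ≈ 46.3 °C

Energy balance with sensible and latent terms:
condense steam: −9.024·2256 = −20358; condensate cools 100→T: 9.024·4.18·(T − 100) = 37.72(T − 100); water warms: 1374·4.18·(T − 42.41) = 5743.3(T − 42.41)
5781 T = 20358 + 3772 + 243574 = 267704
T ≈ 46.31 °C — below 100 °C, confirming all the steam condensed.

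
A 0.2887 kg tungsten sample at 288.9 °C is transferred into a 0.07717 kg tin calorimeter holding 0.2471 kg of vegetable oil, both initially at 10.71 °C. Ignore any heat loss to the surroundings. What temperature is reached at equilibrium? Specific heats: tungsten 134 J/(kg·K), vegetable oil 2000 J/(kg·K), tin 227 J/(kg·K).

T_f ≈ 30.3 °C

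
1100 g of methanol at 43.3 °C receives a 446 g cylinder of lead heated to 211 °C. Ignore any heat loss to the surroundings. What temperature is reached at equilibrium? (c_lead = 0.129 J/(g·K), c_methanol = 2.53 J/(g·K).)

T_f ≈ 46.7 °C

Set heat shed by the hot body equal to heat absorbed by the cold body:
446×0.129×(211 − T) = 1100×2.53×(T − 43.3)
57.53(211 − T) = 2783(T − 43.3)
2840.5 T = 132644  ⇒  T ≈ 46.70 °C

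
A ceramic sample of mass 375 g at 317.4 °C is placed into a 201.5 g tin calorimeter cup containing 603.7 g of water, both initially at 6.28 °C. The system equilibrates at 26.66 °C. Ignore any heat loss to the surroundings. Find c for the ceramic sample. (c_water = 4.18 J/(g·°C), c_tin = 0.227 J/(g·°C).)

Let T be the final temperature. ΣQ_i = 0:
375·c·(26.66 − 317.4) + 603.7·4.18·(26.66 − 6.28) + 201.5·0.227·(26.66 − 6.28) = 0
-109027 c = -52360
c = -52360/-109027 ≈ 0.4802 J/(g·°C)

c ≈ 0.48 J/(g·°C)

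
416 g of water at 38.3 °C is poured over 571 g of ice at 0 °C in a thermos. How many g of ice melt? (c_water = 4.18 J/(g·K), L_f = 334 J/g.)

m_melted ≈ 199 g

Cooling the water to 0 °C releases 416·4.18·38.3 = 66599 J.
Melting all 571 g of ice would need 571·334 = 190714 J.
Since 66599 < 190714 J, not all the ice melts; equilibrium is at 0 °C.
m_melt = 66599 / L_f = 199.4 g.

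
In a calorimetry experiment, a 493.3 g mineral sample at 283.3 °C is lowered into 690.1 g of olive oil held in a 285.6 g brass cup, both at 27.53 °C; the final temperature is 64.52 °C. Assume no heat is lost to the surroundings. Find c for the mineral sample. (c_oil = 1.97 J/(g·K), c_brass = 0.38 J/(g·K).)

Heat gained plus heat lost sum to zero:
493.3·c·(64.52 − 283.3) + 690.1·1.97·(64.52 − 27.53) + 285.6·0.38·(64.52 − 27.53) = 0
-107924 c = -54302
c = -54302/-107924 ≈ 0.5032 J/(g·K)

c ≈ 0.503 J/(g·K)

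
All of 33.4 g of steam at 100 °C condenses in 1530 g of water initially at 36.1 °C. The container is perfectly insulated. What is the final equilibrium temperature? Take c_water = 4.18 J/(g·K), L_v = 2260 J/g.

Energy balance with sensible and latent terms:
condense steam: −33.4·2260 = −75484
  condensate cools 100→T: 33.4·4.18·(T − 100) = 139.61(T − 100)
  water warms: 1530·4.18·(T − 36.1) = 6395.4(T − 36.1)
6535 T = 75484 + 13961 + 230874 = 320319
T ≈ 49.02 °C — below 100 °C, confirming all the steam condensed.

T_f ≈ 49.0 °C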